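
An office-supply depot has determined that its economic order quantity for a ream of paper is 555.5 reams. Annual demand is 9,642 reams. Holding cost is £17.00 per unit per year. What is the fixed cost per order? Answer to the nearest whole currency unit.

S ≈ £272

Squaring Q* = √(2DS/H) gives Q*² = 2DS/H.
From Q* = √(2DS/H): S = Q*²H / (2D) = 555.5² × 17 / (2 × 9,642) = 272.0320.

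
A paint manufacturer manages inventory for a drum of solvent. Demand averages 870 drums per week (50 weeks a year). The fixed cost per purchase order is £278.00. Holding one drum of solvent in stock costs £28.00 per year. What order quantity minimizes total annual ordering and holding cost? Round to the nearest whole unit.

Annual demand D = 870 × 50 = 43,500.
EOQ = √(2DS / H) = √(2 × 43,500 × 278 / 28).
= √(24,186,000 / 28) = √863,785.7143 ≈ 929.401.

Q* ≈ 929 drums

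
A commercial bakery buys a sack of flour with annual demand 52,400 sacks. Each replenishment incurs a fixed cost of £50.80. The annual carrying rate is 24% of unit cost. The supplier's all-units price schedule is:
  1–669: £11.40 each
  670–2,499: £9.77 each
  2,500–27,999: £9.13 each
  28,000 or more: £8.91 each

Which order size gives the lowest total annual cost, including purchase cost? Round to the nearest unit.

Holding cost per unit per year at price C is H = 0.24·C.
For each price level, check whether its EOQ is feasible; otherwise the best quantity at that price is the breakpoint.
Tier 1 (£11.40): EOQ = 1394.9 exceeds tier's upper bound 669, so this tier is dominated.
EOQ at £9.77 = 1506.8 (feasible in tier 2): TC = 52,400×£9.77 + (52,400/1506.8)×50.8 + (1506.8/2)×0.24×£9.77 = £515,481.18.
EOQ at £9.13 = 1558.7 < 2500, so use break Q=2500: TC = 52,400×£9.13 + (52,400/2500.0)×50.8 + (2500.0/2)×0.24×£9.13 = £482,215.77.
EOQ at £8.91 = 1577.9 < 28000, so use break Q=28000: TC = 52,400×£8.91 + (52,400/28000.0)×50.8 + (28000.0/2)×0.24×£8.91 = £496,916.67.
Lowest total cost is £482,215.77 at Q = 2500.0.

Q* ≈ 2,500 sacks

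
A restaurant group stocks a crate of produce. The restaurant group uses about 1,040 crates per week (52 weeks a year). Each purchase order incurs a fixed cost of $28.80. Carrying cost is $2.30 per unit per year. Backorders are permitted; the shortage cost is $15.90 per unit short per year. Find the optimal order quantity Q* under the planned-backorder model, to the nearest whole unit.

Annual demand D = 1,040 × 52 = 54,080.
With planned backorders, Q* = √(2DS/H) · √((H+B)/B).
√(2DS/H) = √(2 × 54,080 × 28.8 / 2.3) = 1163.766.
√((H+B)/B) = √((2.3+15.9)/15.9) = 1.0699.
Q* ≈ 1245.096.

Q* ≈ 1,245 crates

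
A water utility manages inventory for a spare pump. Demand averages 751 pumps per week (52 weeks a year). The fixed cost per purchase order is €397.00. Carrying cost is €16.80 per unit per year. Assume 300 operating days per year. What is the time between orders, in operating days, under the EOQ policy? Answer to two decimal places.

T ≈ 10.44 days

Annual demand D = 751 × 52 = 39,052.
Q* = √(2DS/H) = √(2 × 39,052 × 397 / 16.8) ≈ 1358.56.
Cycle time = Q*/D × 300 = 1358.56 / 39,052 × 300 ≈ 10.437 days.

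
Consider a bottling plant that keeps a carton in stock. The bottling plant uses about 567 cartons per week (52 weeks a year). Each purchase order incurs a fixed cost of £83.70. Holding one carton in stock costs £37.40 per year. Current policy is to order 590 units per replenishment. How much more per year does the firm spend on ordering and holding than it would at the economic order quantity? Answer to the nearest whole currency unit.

Extra cost ≈ £1,629 per year

Annual demand D = 567 × 52 = 29,484.
EOQ = √(2DS/H) = √(2 × 29,484 × 83.7 / 37.4) ≈ 363.27.
Cost at Q* = (D/Q*)S + (Q*/2)H = √(2DSH) ≈ £13,586.47.
Cost at Q = 590: (29,484/590)×83.7 + (590/2)×37.4 = £4,182.73 + £11,033.00 = £15,215.73.
Excess = £15,215.73 − £13,586.47 = £1,629.26.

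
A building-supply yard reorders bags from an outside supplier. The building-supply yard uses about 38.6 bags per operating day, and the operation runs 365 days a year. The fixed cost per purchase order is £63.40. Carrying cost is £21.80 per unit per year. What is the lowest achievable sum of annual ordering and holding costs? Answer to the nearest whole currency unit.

TC* ≈ £6,241

Annual demand D = 38.6 × 365 = 14,089.
EOQ = √(2DS/H) = √(2 × 14,089 × 63.4 / 21.8) ≈ 286.27.
At Q*, ordering cost (D/Q*)S equals holding cost (Q*/2)H, each = √(DSH/2).
Minimum total = √(2DSH) = √(2 × 14,089 × 63.4 × 21.8) ≈ 6240.623.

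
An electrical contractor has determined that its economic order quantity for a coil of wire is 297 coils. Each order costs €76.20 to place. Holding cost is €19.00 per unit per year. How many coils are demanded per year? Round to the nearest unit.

D ≈ 10,997 coils per year

The basic EOQ model gives Q* = √(2DS/H); rearrange for the unknown.
From Q* = √(2DS/H): D = Q*²H / (2S) = 297² × 19 / (2 × 76.2) = 10997.185.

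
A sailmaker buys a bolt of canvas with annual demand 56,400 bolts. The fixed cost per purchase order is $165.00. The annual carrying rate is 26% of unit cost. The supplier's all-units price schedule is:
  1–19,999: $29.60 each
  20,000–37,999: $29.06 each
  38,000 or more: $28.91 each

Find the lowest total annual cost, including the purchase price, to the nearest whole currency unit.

Holding cost per unit per year at price C is H = 0.26·C.
Evaluate total cost at each tier's feasible EOQ or, if the EOQ is below the tier, at the tier's minimum quantity.
EOQ at $29.60 = 1555.1 (feasible in tier 1): TC = 56,400×$29.60 + (56,400/1555.1)×165 + (1555.1/2)×0.26×$29.60 = $1,681,408.21.
EOQ at $29.06 = 1569.5 < 20000, so use break Q=20000: TC = 56,400×$29.06 + (56,400/20000.0)×165 + (20000.0/2)×0.26×$29.06 = $1,715,005.30.
EOQ at $28.91 = 1573.6 < 38000, so use break Q=38000: TC = 56,400×$28.91 + (56,400/38000.0)×165 + (38000.0/2)×0.26×$28.91 = $1,773,584.29.
Lowest total cost among the candidates is at Q = 1555.1.

TC* ≈ $1,681,408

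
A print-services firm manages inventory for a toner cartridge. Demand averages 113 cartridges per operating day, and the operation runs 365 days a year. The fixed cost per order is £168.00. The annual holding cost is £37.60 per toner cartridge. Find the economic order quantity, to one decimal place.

Annual demand D = 113 × 365 = 41,245.
EOQ = √(2DS / H) = √(2 × 41,245 × 168 / 37.6).
= √(13,858,320 / 37.6) = √368,572.3404 ≈ 607.102.

Q* ≈ 607.1 cartridges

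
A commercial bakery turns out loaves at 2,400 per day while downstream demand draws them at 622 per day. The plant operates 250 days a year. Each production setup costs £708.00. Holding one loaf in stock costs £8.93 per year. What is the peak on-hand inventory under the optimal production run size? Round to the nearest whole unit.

Annual demand D = 622 × 250 = 155,500.
Production build-up factor (1 − d/p) = 1 − 622/2,400 = 0.7408.
Q* = √(2DS / (H(1 − d/p))) = √(2 × 155,500 × 708 / (8.93 × 0.7408)).
= √(220,188,000 / 6.6156) ≈ 5769.137.
Maximum inventory = Q*(1 − d/p) = 5769.137 × 0.7408 ≈ 4273.969.

I_max ≈ 4,274 loaves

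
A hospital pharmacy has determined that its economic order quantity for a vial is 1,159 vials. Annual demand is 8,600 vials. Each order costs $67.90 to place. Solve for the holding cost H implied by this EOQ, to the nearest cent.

Squaring Q* = √(2DS/H) gives Q*² = 2DS/H.
From Q* = √(2DS/H): H = 2DS / Q*² = 2 × 8,600 × 67.9 / 1,159² = 0.8694.

H ≈ $0.87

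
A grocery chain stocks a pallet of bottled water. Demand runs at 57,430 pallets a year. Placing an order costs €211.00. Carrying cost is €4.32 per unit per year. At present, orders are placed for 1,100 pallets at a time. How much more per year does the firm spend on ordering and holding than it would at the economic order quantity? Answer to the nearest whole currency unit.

Extra cost ≈ €3,160 per year

EOQ = √(2DS/H) = √(2 × 57,430 × 211 / 4.32) ≈ 2368.56.
Cost at Q* = (D/Q*)S + (Q*/2)H = √(2DSH) ≈ €10,232.16.
Cost at Q = 1,100: (57,430/1,100)×211 + (1,100/2)×4.32 = €11,016.12 + €2,376.00 = €13,392.12.
Excess = €13,392.12 − €10,232.16 = €3,159.95.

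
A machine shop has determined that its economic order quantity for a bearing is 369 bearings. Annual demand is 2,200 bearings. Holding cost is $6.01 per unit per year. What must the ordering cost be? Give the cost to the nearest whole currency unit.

Squaring Q* = √(2DS/H) gives Q*² = 2DS/H.
From Q* = √(2DS/H): S = Q*²H / (2D) = 369² × 6.01 / (2 × 2,200) = 185.9835.

S ≈ $186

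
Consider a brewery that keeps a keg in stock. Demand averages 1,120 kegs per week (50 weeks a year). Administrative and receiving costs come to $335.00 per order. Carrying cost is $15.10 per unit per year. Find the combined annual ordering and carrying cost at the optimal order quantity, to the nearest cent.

TC* ≈ $23,802.35

Annual demand D = 1,120 × 50 = 56,000.
EOQ = √(2DS/H) = √(2 × 56,000 × 335 / 15.1) ≈ 1576.31.
At the optimum the two cost components are equal, so total cost = 2·(Q*/2)H = Q*·H.
Minimum total = √(2DSH) = √(2 × 56,000 × 335 × 15.1) ≈ 23802.353.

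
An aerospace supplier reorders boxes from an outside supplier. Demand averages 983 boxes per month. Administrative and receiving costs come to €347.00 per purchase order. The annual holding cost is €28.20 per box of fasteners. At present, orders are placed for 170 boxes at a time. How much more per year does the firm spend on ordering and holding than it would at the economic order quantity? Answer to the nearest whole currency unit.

Extra cost ≈ €11,281 per year

Annual demand D = 983 × 12 = 11,796.
EOQ = √(2DS/H) = √(2 × 11,796 × 347 / 28.2) ≈ 538.79.
Cost at Q* = (D/Q*)S + (Q*/2)H = √(2DSH) ≈ €15,193.98.
Cost at Q = 170: (11,796/170)×347 + (170/2)×28.2 = €24,077.72 + €2,397.00 = €26,474.72.
Excess = €26,474.72 − €15,193.98 = €11,280.73.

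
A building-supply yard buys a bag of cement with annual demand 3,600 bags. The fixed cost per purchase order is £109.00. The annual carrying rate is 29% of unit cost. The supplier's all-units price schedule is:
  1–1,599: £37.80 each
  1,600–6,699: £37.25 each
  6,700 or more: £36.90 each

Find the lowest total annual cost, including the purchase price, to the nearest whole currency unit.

Holding cost per unit per year at price C is H = 0.29·C.
Evaluate total cost at each tier's feasible EOQ or, if the EOQ is below the tier, at the tier's minimum quantity.
EOQ at £37.80 = 267.6 (feasible in tier 1): TC = 3,600×£37.80 + (3,600/267.6)×109 + (267.6/2)×0.29×£37.80 = £139,013.08.
EOQ at £37.25 = 269.5 < 1600, so use break Q=1600: TC = 3,600×£37.25 + (3,600/1600.0)×109 + (1600.0/2)×0.29×£37.25 = £142,987.25.
EOQ at £36.90 = 270.8 < 6700, so use break Q=6700: TC = 3,600×£36.90 + (3,600/6700.0)×109 + (6700.0/2)×0.29×£36.90 = £168,746.92.
Lowest total cost among the candidates is at Q = 267.6.

TC* ≈ £139,013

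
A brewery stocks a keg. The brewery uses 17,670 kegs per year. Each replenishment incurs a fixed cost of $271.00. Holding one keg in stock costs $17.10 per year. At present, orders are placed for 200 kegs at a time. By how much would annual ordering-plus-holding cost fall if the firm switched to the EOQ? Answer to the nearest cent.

Extra cost ≈ $12,855.62 per year

EOQ = √(2DS/H) = √(2 × 17,670 × 271 / 17.1) ≈ 748.38.
Cost at Q* = (D/Q*)S + (Q*/2)H = √(2DSH) ≈ $12,797.23.
Cost at Q = 200: (17,670/200)×271 + (200/2)×17.1 = $23,942.85 + $1,710.00 = $25,652.85.
Excess = $25,652.85 − $12,797.23 = $12,855.62.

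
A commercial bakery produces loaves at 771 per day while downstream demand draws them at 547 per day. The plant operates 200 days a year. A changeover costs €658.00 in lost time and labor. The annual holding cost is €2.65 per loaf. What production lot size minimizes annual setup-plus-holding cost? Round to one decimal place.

Q* ≈ 13,674.7 loaves

Annual demand D = 547 × 200 = 109,400.
Production build-up factor (1 − d/p) = 1 − 547/771 = 0.2905.
Q* = √(2DS / (H(1 − d/p))) = √(2 × 109,400 × 658 / (2.65 × 0.2905)).
= √(143,970,400 / 0.7699) ≈ 13674.670.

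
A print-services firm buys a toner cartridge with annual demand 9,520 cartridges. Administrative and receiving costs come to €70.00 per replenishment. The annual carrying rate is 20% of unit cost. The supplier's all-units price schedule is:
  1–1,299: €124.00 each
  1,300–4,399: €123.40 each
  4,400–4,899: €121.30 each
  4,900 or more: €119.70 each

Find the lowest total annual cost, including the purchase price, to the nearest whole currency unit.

Holding cost per unit per year at price C is H = 0.20·C.
Evaluate total cost at each tier's feasible EOQ or, if the EOQ is below the tier, at the tier's minimum quantity.
EOQ at €124.00 = 231.8 (feasible in tier 1): TC = 9,520×€124.00 + (9,520/231.8)×70 + (231.8/2)×0.20×€124.00 = €1,186,229.21.
EOQ at €123.40 = 232.4 < 1300, so use break Q=1300: TC = 9,520×€123.40 + (9,520/1300.0)×70 + (1300.0/2)×0.20×€123.40 = €1,191,322.62.
EOQ at €121.30 = 234.4 < 4400, so use break Q=4400: TC = 9,520×€121.30 + (9,520/4400.0)×70 + (4400.0/2)×0.20×€121.30 = €1,208,299.45.
EOQ at €119.70 = 236.0 < 4900, so use break Q=4900: TC = 9,520×€119.70 + (9,520/4900.0)×70 + (4900.0/2)×0.20×€119.70 = €1,198,333.00.
Lowest total cost among the candidates is at Q = 231.8.

TC* ≈ €1,186,229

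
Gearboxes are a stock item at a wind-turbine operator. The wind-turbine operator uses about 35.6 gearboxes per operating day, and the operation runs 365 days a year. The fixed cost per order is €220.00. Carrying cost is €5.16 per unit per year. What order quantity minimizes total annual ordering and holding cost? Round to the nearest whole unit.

Annual demand D = 35.6 × 365 = 12,994.
EOQ = √(2DS / H) = √(2 × 12,994 × 220 / 5.16).
= √(5,717,360 / 5.16) = √1,108,015.5039 ≈ 1052.623.

Q* ≈ 1,053 gearboxes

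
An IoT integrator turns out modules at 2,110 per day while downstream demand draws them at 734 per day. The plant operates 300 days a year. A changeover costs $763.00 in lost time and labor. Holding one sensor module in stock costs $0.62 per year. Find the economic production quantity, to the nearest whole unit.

Q* ≈ 28,829 modules

Annual demand D = 734 × 300 = 220,200.
Production build-up factor (1 − d/p) = 1 − 734/2,110 = 0.6521.
Q* = √(2DS / (H(1 − d/p))) = √(2 × 220,200 × 763 / (0.62 × 0.6521)).
= √(336,025,200 / 0.4043) ≈ 28828.503.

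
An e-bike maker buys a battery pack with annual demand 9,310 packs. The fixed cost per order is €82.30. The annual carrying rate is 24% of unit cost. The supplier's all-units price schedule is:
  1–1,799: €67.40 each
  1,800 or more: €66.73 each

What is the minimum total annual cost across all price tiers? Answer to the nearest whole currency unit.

TC* ≈ €632,473

Holding cost per unit per year at price C is H = 0.24·C.
For each price level, check whether its EOQ is feasible; otherwise the best quantity at that price is the breakpoint.
EOQ at €67.40 = 307.8 (feasible in tier 1): TC = 9,310×€67.40 + (9,310/307.8)×82.3 + (307.8/2)×0.24×€67.40 = €632,472.81.
EOQ at €66.73 = 309.3 < 1800, so use break Q=1800: TC = 9,310×€66.73 + (9,310/1800.0)×82.3 + (1800.0/2)×0.24×€66.73 = €636,095.65.
Lowest total cost among the candidates is at Q = 307.8.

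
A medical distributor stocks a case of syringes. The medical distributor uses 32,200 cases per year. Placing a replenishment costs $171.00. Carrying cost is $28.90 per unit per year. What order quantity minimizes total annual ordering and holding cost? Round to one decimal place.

EOQ = √(2DS / H) = √(2 × 32,200 × 171 / 28.9).
= √(11,012,400 / 28.9) = √381,051.9031 ≈ 617.294.

Q* ≈ 617.3 cases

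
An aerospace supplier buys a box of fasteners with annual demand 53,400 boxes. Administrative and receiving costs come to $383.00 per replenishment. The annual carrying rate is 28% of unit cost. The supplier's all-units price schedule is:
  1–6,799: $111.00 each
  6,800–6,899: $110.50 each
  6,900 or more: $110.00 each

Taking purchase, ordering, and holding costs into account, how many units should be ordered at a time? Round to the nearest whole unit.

Holding cost per unit per year at price C is H = 0.28·C.
Evaluate total cost at each tier's feasible EOQ or, if the EOQ is below the tier, at the tier's minimum quantity.
EOQ at $111.00 = 1147.2 (feasible in tier 1): TC = 53,400×$111.00 + (53,400/1147.2)×383 + (1147.2/2)×0.28×$111.00 = $5,963,055.42.
EOQ at $110.50 = 1149.8 < 6800, so use break Q=6800: TC = 53,400×$110.50 + (53,400/6800.0)×383 + (6800.0/2)×0.28×$110.50 = $6,008,903.68.
EOQ at $110.00 = 1152.4 < 6900, so use break Q=6900: TC = 53,400×$110.00 + (53,400/6900.0)×383 + (6900.0/2)×0.28×$110.00 = $5,983,224.09.
Lowest total cost is $5,963,055.42 at Q = 1147.2.

Q* ≈ 1,147 boxes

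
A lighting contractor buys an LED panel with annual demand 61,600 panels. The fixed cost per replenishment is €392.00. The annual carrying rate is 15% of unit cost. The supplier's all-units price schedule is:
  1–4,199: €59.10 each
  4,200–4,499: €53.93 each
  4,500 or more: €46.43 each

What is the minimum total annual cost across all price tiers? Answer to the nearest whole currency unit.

Holding cost per unit per year at price C is H = 0.15·C.
For each price level, check whether its EOQ is feasible; otherwise the best quantity at that price is the breakpoint.
EOQ at €59.10 = 2334.0 (feasible in tier 1): TC = 61,600×€59.10 + (61,600/2334.0)×392 + (2334.0/2)×0.15×€59.10 = €3,661,251.30.
EOQ at €53.93 = 2443.4 < 4200, so use break Q=4200: TC = 61,600×€53.93 + (61,600/4200.0)×392 + (4200.0/2)×0.15×€53.93 = €3,344,825.28.
EOQ at €46.43 = 2633.3 < 4500, so use break Q=4500: TC = 61,600×€46.43 + (61,600/4500.0)×392 + (4500.0/2)×0.15×€46.43 = €2,881,124.17.
Lowest total cost among the candidates is at Q = 4500.0.

TC* ≈ €2,881,124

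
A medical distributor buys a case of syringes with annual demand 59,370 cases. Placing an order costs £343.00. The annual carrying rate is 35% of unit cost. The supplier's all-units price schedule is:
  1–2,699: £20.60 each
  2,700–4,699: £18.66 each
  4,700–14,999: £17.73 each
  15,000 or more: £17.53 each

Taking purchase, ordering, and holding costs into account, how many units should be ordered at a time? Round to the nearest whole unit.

Q* ≈ 4,700 cases

Holding cost per unit per year at price C is H = 0.35·C.
Candidates are each tier's EOQ (if it falls in that tier) and each price-break quantity.
EOQ at £20.60 = 2376.7 (feasible in tier 1): TC = 59,370×£20.60 + (59,370/2376.7)×343 + (2376.7/2)×0.35×£20.60 = £1,240,158.15.
EOQ at £18.66 = 2497.2 < 2700, so use break Q=2700: TC = 59,370×£18.66 + (59,370/2700.0)×343 + (2700.0/2)×0.35×£18.66 = £1,124,203.24.
EOQ at £17.73 = 2561.9 < 4700, so use break Q=4700: TC = 59,370×£17.73 + (59,370/4700.0)×343 + (4700.0/2)×0.35×£17.73 = £1,071,545.77.
EOQ at £17.53 = 2576.4 < 15000, so use break Q=15000: TC = 59,370×£17.53 + (59,370/15000.0)×343 + (15000.0/2)×0.35×£17.53 = £1,088,129.94.
Lowest total cost is £1,071,545.77 at Q = 4700.0.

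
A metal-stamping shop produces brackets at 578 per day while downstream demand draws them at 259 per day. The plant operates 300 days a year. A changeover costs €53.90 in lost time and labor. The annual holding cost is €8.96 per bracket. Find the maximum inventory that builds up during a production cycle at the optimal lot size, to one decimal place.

I_max ≈ 718.3 brackets

Annual demand D = 259 × 300 = 77,700.
Production build-up factor (1 − d/p) = 1 − 259/578 = 0.5519.
Q* = √(2DS / (H(1 − d/p))) = √(2 × 77,700 × 53.9 / (8.96 × 0.5519)).
= √(8,376,060 / 4.9451) ≈ 1301.471.
Maximum inventory = Q*(1 − d/p) = 1301.471 × 0.5519 ≈ 718.286.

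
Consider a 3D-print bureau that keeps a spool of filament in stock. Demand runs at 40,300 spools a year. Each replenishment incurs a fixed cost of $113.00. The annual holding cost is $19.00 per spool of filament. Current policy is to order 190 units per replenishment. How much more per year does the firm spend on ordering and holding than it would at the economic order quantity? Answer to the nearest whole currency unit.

EOQ = √(2DS/H) = √(2 × 40,300 × 113 / 19) ≈ 692.36.
Cost at Q* = (D/Q*)S + (Q*/2)H = √(2DSH) ≈ $13,154.78.
Cost at Q = 190: (40,300/190)×113 + (190/2)×19 = $23,967.89 + $1,805.00 = $25,772.89.
Excess = $25,772.89 − $13,154.78 = $12,618.12.

Extra cost ≈ $12,618 per year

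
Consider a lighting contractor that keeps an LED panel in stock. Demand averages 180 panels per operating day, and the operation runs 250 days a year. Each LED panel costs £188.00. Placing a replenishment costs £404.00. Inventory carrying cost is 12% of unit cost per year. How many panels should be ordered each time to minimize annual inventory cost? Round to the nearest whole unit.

Q* ≈ 1,270 panels

Annual demand D = 180 × 250 = 45,000.
Holding cost H = 0.12 × £188.00 = £22.5600 per unit per year.
EOQ = √(2DS / H) = √(2 × 45,000 × 404 / 22.56).
= √(36,360,000 / 22.56) = √1,611,702.1277 ≈ 1269.528.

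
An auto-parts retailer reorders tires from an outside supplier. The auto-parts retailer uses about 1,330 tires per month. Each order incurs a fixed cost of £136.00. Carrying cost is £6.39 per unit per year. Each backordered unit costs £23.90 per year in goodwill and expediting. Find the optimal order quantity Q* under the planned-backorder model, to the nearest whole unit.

Q* ≈ 928 tires

Annual demand D = 1,330 × 12 = 15,960.
With planned backorders, Q* = √(2DS/H) · √((H+B)/B).
√(2DS/H) = √(2 × 15,960 × 136 / 6.39) = 824.234.
√((H+B)/B) = √((6.39+23.9)/23.9) = 1.1258.
Q* ≈ 927.900.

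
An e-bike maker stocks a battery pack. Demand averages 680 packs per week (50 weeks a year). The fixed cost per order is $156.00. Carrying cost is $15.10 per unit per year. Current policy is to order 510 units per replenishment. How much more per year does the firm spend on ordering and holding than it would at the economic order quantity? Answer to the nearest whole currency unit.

Annual demand D = 680 × 50 = 34,000.
EOQ = √(2DS/H) = √(2 × 34,000 × 156 / 15.1) ≈ 838.16.
Cost at Q* = (D/Q*)S + (Q*/2)H = √(2DSH) ≈ $12,656.26.
Cost at Q = 510: (34,000/510)×156 + (510/2)×15.1 = $10,400.00 + $3,850.50 = $14,250.50.
Excess = $14,250.50 − $12,656.26 = $1,594.24.

Extra cost ≈ $1,594 per year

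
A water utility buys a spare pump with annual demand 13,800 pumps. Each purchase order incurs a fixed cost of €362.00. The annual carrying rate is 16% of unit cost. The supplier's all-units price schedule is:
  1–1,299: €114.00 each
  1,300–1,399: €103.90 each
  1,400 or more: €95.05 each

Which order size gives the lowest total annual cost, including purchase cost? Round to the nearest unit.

Q* ≈ 1,400 pumps

Holding cost per unit per year at price C is H = 0.16·C.
For each price level, check whether its EOQ is feasible; otherwise the best quantity at that price is the breakpoint.
EOQ at €114.00 = 740.1 (feasible in tier 1): TC = 13,800×€114.00 + (13,800/740.1)×362 + (740.1/2)×0.16×€114.00 = €1,586,699.61.
EOQ at €103.90 = 775.2 < 1300, so use break Q=1300: TC = 13,800×€103.90 + (13,800/1300.0)×362 + (1300.0/2)×0.16×€103.90 = €1,448,468.37.
EOQ at €95.05 = 810.5 < 1400, so use break Q=1400: TC = 13,800×€95.05 + (13,800/1400.0)×362 + (1400.0/2)×0.16×€95.05 = €1,325,903.89.
Lowest total cost is €1,325,903.89 at Q = 1400.0.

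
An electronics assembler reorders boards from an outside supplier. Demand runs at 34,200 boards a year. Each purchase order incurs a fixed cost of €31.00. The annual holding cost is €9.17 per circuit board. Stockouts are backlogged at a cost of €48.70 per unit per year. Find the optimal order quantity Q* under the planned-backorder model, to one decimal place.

Q* ≈ 524.2 boards

With planned backorders, Q* = √(2DS/H) · √((H+B)/B).
√(2DS/H) = √(2 × 34,200 × 31 / 9.17) = 480.866.
√((H+B)/B) = √((9.17+48.7)/48.7) = 1.0901.
Q* ≈ 524.187.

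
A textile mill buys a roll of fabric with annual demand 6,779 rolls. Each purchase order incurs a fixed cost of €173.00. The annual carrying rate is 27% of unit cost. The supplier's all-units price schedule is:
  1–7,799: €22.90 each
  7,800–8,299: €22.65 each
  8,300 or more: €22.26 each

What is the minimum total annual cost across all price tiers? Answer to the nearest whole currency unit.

Holding cost per unit per year at price C is H = 0.27·C.
Evaluate total cost at each tier's feasible EOQ or, if the EOQ is below the tier, at the tier's minimum quantity.
EOQ at €22.90 = 615.9 (feasible in tier 1): TC = 6,779×€22.90 + (6,779/615.9)×173 + (615.9/2)×0.27×€22.90 = €159,047.31.
EOQ at €22.65 = 619.3 < 7800, so use break Q=7800: TC = 6,779×€22.65 + (6,779/7800.0)×173 + (7800.0/2)×0.27×€22.65 = €177,545.15.
EOQ at €22.26 = 624.7 < 8300, so use break Q=8300: TC = 6,779×€22.26 + (6,779/8300.0)×173 + (8300.0/2)×0.27×€22.26 = €175,984.17.
Lowest total cost among the candidates is at Q = 615.9.

TC* ≈ €159,047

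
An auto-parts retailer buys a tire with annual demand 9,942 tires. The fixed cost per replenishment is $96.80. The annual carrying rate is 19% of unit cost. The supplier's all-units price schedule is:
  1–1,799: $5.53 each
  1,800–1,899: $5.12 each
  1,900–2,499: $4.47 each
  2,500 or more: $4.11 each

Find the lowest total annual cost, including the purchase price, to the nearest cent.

Holding cost per unit per year at price C is H = 0.19·C.
Candidates are each tier's EOQ (if it falls in that tier) and each price-break quantity.
EOQ at $5.53 = 1353.5 (feasible in tier 1): TC = 9,942×$5.53 + (9,942/1353.5)×96.8 + (1353.5/2)×0.19×$5.53 = $56,401.36.
EOQ at $5.12 = 1406.6 < 1800, so use break Q=1800: TC = 9,942×$5.12 + (9,942/1800.0)×96.8 + (1800.0/2)×0.19×$5.12 = $52,313.22.
EOQ at $4.47 = 1505.4 < 1900, so use break Q=1900: TC = 9,942×$4.47 + (9,942/1900.0)×96.8 + (1900.0/2)×0.19×$4.47 = $45,754.09.
EOQ at $4.11 = 1570.0 < 2500, so use break Q=2500: TC = 9,942×$4.11 + (9,942/2500.0)×96.8 + (2500.0/2)×0.19×$4.11 = $42,222.70.
Lowest total cost among the candidates is at Q = 2500.0.

TC* ≈ $42,222.70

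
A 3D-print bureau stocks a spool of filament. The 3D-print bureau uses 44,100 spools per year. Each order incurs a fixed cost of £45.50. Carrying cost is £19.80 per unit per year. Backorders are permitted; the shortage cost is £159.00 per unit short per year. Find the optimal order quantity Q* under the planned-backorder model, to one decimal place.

With planned backorders, Q* = √(2DS/H) · √((H+B)/B).
√(2DS/H) = √(2 × 44,100 × 45.5 / 19.8) = 450.202.
√((H+B)/B) = √((19.8+159)/159) = 1.0604.
Q* ≈ 477.411.

Q* ≈ 477.4 spools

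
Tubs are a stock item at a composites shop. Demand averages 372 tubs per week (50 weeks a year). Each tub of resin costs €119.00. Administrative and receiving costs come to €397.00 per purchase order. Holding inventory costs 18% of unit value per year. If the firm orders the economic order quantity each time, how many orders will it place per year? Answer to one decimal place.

Annual demand D = 372 × 50 = 18,600.
Holding cost H = 0.18 × €119.00 = €21.4200 per unit per year.
Q* = √(2DS/H) = √(2 × 18,600 × 397 / 21.42) ≈ 830.34.
Orders per year = D / Q* = 18,600 / 830.34 ≈ 22.400.

N ≈ 22.4 orders per year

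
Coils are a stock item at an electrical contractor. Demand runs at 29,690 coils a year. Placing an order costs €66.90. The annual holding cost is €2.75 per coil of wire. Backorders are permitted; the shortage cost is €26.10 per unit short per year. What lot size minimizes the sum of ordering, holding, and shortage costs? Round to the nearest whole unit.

With planned backorders, Q* = √(2DS/H) · √((H+B)/B).
√(2DS/H) = √(2 × 29,690 × 66.9 / 2.75) = 1201.896.
√((H+B)/B) = √((2.75+26.1)/26.1) = 1.0514.
Q* ≈ 1263.629.

Q* ≈ 1,264 coils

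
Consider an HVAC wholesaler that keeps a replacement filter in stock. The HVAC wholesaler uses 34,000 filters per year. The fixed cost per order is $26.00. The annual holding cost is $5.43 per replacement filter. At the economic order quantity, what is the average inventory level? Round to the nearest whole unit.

Average inventory ≈ 285 filters

EOQ = √(2DS/H) = √(2 × 34,000 × 26 / 5.43) ≈ 570.61.
Average inventory = Q*/2 ≈ 570.61 / 2 = 285.306.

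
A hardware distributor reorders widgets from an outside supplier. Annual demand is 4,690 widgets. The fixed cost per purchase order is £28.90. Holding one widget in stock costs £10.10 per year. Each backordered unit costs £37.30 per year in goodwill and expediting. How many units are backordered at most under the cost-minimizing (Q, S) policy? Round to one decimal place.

With planned backorders, Q* = √(2DS/H) · √((H+B)/B).
√(2DS/H) = √(2 × 4,690 × 28.9 / 10.1) = 163.829.
√((H+B)/B) = √((10.1+37.3)/37.3) = 1.1273.
Q* ≈ 184.682.
S* = Q* · H/(H+B) = 184.682 × 10.1/47.4 ≈ 39.352.

S* ≈ 39.4 widgets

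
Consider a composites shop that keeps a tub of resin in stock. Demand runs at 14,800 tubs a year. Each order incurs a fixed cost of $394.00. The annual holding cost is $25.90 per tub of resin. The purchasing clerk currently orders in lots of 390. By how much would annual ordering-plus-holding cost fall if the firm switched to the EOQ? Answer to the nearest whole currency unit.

EOQ = √(2DS/H) = √(2 × 14,800 × 394 / 25.9) ≈ 671.03.
Cost at Q* = (D/Q*)S + (Q*/2)H = √(2DSH) ≈ $17,379.76.
Cost at Q = 390: (14,800/390)×394 + (390/2)×25.9 = $14,951.79 + $5,050.50 = $20,002.29.
Excess = $20,002.29 − $17,379.76 = $2,622.53.

Extra cost ≈ $2,623 per year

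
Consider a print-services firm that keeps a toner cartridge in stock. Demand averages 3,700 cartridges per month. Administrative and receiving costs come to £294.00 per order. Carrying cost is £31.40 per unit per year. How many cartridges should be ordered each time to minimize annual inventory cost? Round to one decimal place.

Q* ≈ 911.8 cartridges

Annual demand D = 3,700 × 12 = 44,400.
EOQ = √(2DS / H) = √(2 × 44,400 × 294 / 31.4).
= √(26,107,200 / 31.4) = √831,439.4904 ≈ 911.833.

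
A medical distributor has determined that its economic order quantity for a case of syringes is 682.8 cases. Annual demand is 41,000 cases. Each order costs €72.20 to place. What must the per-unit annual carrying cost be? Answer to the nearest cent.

Squaring Q* = √(2DS/H) gives Q*² = 2DS/H.
From Q* = √(2DS/H): H = 2DS / Q*² = 2 × 41,000 × 72.2 / 682.8² = 12.6988.

H ≈ €12.70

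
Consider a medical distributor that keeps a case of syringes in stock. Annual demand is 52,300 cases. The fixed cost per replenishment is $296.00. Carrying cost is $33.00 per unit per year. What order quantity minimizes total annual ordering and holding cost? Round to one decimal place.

Q* ≈ 968.6 cases

EOQ = √(2DS / H) = √(2 × 52,300 × 296 / 33).
= √(30,961,600 / 33) = √938,230.303 ≈ 968.623.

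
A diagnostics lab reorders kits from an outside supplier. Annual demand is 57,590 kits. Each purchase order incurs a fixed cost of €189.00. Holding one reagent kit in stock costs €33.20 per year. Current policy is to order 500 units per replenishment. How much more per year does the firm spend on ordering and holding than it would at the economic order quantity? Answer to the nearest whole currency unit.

Extra cost ≈ €3,185 per year

EOQ = √(2DS/H) = √(2 × 57,590 × 189 / 33.2) ≈ 809.75.
Cost at Q* = (D/Q*)S + (Q*/2)H = √(2DSH) ≈ €26,883.67.
Cost at Q = 500: (57,590/500)×189 + (500/2)×33.2 = €21,769.02 + €8,300.00 = €30,069.02.
Excess = €30,069.02 − €26,883.67 = €3,185.35.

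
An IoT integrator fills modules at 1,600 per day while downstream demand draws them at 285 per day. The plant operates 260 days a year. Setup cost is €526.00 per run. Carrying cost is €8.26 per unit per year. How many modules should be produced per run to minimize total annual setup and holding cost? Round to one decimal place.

Annual demand D = 285 × 260 = 74,100.
Production build-up factor (1 − d/p) = 1 − 285/1,600 = 0.8219.
Q* = √(2DS / (H(1 − d/p))) = √(2 × 74,100 × 526 / (8.26 × 0.8219)).
= √(77,953,200 / 6.7887) ≈ 3388.629.

Q* ≈ 3,388.6 modules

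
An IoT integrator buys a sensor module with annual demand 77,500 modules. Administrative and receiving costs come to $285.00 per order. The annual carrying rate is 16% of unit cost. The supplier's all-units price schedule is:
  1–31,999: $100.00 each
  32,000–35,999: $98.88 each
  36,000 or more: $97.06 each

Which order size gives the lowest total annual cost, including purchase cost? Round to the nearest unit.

Q* ≈ 1,662 modules

Holding cost per unit per year at price C is H = 0.16·C.
Candidates are each tier's EOQ (if it falls in that tier) and each price-break quantity.
EOQ at $100.00 = 1661.6 (feasible in tier 1): TC = 77,500×$100.00 + (77,500/1661.6)×285 + (1661.6/2)×0.16×$100.00 = $7,776,585.71.
EOQ at $98.88 = 1671.0 < 32000, so use break Q=32000: TC = 77,500×$98.88 + (77,500/32000.0)×285 + (32000.0/2)×0.16×$98.88 = $7,917,023.03.
EOQ at $97.06 = 1686.6 < 36000, so use break Q=36000: TC = 77,500×$97.06 + (77,500/36000.0)×285 + (36000.0/2)×0.16×$97.06 = $7,802,296.34.
Lowest total cost is $7,776,585.71 at Q = 1661.6.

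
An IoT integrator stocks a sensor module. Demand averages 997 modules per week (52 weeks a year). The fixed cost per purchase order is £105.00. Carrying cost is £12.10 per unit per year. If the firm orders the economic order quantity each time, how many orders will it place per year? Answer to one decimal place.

N ≈ 54.7 orders per year

Annual demand D = 997 × 52 = 51,844.
EOQ = √(2DS/H) = √(2 × 51,844 × 105 / 12.1) ≈ 948.56.
Orders per year = D / Q* = 51,844 / 948.56 ≈ 54.655.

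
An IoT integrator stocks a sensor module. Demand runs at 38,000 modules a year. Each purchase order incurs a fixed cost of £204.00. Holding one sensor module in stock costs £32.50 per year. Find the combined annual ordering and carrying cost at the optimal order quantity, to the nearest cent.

TC* ≈ £22,447.27

Q* = √(2DS/H) = √(2 × 38,000 × 204 / 32.5) ≈ 690.69.
At Q*, ordering cost (D/Q*)S equals holding cost (Q*/2)H, each = √(DSH/2).
Minimum total = √(2DSH) = √(2 × 38,000 × 204 × 32.5) ≈ 22447.272.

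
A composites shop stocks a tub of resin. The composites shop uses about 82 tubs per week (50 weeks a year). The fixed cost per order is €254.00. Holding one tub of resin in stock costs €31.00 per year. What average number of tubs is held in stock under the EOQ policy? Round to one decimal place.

Average inventory ≈ 129.6 tubs

Annual demand D = 82 × 50 = 4,100.
Q* = √(2DS/H) = √(2 × 4,100 × 254 / 31) ≈ 259.20.
Average inventory = Q*/2 ≈ 259.20 / 2 = 129.602.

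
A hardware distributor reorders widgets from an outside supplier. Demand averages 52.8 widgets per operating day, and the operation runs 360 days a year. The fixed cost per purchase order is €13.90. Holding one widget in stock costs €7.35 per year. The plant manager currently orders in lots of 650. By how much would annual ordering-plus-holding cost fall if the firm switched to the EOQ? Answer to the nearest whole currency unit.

Annual demand D = 52.8 × 360 = 19,008.
EOQ = √(2DS/H) = √(2 × 19,008 × 13.9 / 7.35) ≈ 268.13.
Cost at Q* = (D/Q*)S + (Q*/2)H = √(2DSH) ≈ €1,970.76.
Cost at Q = 650: (19,008/650)×13.9 + (650/2)×7.35 = €406.48 + €2,388.75 = €2,795.23.
Excess = €2,795.23 − €1,970.76 = €824.47.

Extra cost ≈ €824 per year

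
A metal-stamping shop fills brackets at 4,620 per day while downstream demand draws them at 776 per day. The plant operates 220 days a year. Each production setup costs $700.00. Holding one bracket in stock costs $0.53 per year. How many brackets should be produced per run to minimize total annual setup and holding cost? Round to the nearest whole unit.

Annual demand D = 776 × 220 = 170,720.
Production build-up factor (1 − d/p) = 1 − 776/4,620 = 0.8320.
Q* = √(2DS / (H(1 − d/p))) = √(2 × 170,720 × 700 / (0.53 × 0.8320)).
= √(239,008,000 / 0.441) ≈ 23280.783.

Q* ≈ 23,281 brackets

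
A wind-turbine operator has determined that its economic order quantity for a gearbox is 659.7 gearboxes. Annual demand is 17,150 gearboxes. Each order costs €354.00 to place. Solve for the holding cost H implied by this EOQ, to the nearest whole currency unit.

Invert the EOQ relation Q*² = 2DS/H.
From Q* = √(2DS/H): H = 2DS / Q*² = 2 × 17,150 × 354 / 659.7² = 27.9000.

H ≈ €28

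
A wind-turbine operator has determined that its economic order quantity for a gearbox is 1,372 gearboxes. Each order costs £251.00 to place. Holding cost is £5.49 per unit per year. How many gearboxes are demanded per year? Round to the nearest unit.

Squaring Q* = √(2DS/H) gives Q*² = 2DS/H.
From Q* = √(2DS/H): D = Q*²H / (2S) = 1,372² × 5.49 / (2 × 251) = 20586.231.

D ≈ 20,586 gearboxes per year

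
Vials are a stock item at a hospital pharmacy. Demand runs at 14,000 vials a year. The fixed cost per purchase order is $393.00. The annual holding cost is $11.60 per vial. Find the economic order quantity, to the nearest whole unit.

EOQ = √(2DS / H) = √(2 × 14,000 × 393 / 11.6).
= √(11,004,000 / 11.6) = √948,620.6897 ≈ 973.972.

Q* ≈ 974 vials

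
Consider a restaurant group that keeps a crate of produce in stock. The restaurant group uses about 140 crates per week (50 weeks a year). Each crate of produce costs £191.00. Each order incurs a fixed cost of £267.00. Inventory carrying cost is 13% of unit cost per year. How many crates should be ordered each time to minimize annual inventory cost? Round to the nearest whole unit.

Annual demand D = 140 × 50 = 7,000.
Holding cost H = 0.13 × £191.00 = £24.8300 per unit per year.
EOQ = √(2DS / H) = √(2 × 7,000 × 267 / 24.83).
= √(3,738,000 / 24.83) = √150,543.6971 ≈ 388.000.

Q* ≈ 388 crates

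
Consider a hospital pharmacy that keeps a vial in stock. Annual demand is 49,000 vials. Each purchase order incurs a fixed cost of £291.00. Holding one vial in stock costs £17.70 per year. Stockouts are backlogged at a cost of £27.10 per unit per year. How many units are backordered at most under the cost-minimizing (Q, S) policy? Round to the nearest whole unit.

S* ≈ 645 vials

With planned backorders, Q* = √(2DS/H) · √((H+B)/B).
√(2DS/H) = √(2 × 49,000 × 291 / 17.7) = 1269.325.
√((H+B)/B) = √((17.7+27.1)/27.1) = 1.2857.
Q* ≈ 1632.027.
S* = Q* · H/(H+B) = 1632.027 × 17.7/44.8 ≈ 644.796.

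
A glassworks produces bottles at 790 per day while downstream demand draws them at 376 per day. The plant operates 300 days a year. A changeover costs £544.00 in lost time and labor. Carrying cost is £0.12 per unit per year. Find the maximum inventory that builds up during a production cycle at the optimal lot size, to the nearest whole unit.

I_max ≈ 23,151 bottles

Annual demand D = 376 × 300 = 112,800.
Production build-up factor (1 − d/p) = 1 − 376/790 = 0.5241.
Q* = √(2DS / (H(1 − d/p))) = √(2 × 112,800 × 544 / (0.12 × 0.5241)).
= √(122,726,400 / 0.0629) ≈ 44176.545.
Maximum inventory = Q*(1 − d/p) = 44176.545 × 0.5241 ≈ 23150.746.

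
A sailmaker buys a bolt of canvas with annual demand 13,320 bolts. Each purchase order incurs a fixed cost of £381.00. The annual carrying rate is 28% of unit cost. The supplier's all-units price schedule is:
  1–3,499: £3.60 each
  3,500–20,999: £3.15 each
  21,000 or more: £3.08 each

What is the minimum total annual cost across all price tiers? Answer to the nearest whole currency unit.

TC* ≈ £44,951

Holding cost per unit per year at price C is H = 0.28·C.
Candidates are each tier's EOQ (if it falls in that tier) and each price-break quantity.
EOQ at £3.60 = 3173.2 (feasible in tier 1): TC = 13,320×£3.60 + (13,320/3173.2)×381 + (3173.2/2)×0.28×£3.60 = £51,150.60.
EOQ at £3.15 = 3392.3 < 3500, so use break Q=3500: TC = 13,320×£3.15 + (13,320/3500.0)×381 + (3500.0/2)×0.28×£3.15 = £44,951.48.
EOQ at £3.08 = 3430.6 < 21000, so use break Q=21000: TC = 13,320×£3.08 + (13,320/21000.0)×381 + (21000.0/2)×0.28×£3.08 = £50,322.46.
Lowest total cost among the candidates is at Q = 3500.0.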